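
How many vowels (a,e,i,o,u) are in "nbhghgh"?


Input: nbhghgh
Checking each character:
  'n' at position 0: consonant
  'b' at position 1: consonant
  'h' at position 2: consonant
  'g' at position 3: consonant
  'h' at position 4: consonant
  'g' at position 5: consonant
  'h' at position 6: consonant
Total vowels: 0

0


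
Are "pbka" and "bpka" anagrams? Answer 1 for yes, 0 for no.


Strings: "pbka", "bpka"
Sorted first:  abkp
Sorted second: abkp
Sorted forms match => anagrams

1


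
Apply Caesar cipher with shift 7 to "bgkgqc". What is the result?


Caesar cipher: shift "bgkgqc" by 7
  'b' (pos 1) + 7 = pos 8 = 'i'
  'g' (pos 6) + 7 = pos 13 = 'n'
  'k' (pos 10) + 7 = pos 17 = 'r'
  'g' (pos 6) + 7 = pos 13 = 'n'
  'q' (pos 16) + 7 = pos 23 = 'x'
  'c' (pos 2) + 7 = pos 9 = 'j'
Result: inrnxj

inrnxj


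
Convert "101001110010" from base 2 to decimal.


Input: "101001110010" in base 2
Positional expansion:
  Digit '1' (value 1) x 2^11 = 2048
  Digit '0' (value 0) x 2^10 = 0
  Digit '1' (value 1) x 2^9 = 512
  Digit '0' (value 0) x 2^8 = 0
  Digit '0' (value 0) x 2^7 = 0
  Digit '1' (value 1) x 2^6 = 64
  Digit '1' (value 1) x 2^5 = 32
  Digit '1' (value 1) x 2^4 = 16
  Digit '0' (value 0) x 2^3 = 0
  Digit '0' (value 0) x 2^2 = 0
  Digit '1' (value 1) x 2^1 = 2
  Digit '0' (value 0) x 2^0 = 0
Sum = 2674

2674


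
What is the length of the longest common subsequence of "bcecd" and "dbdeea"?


LCS of "bcecd" and "dbdeea"
DP table:
           d    b    d    e    e    a
      0    0    0    0    0    0    0
  b   0    0    1    1    1    1    1
  c   0    0    1    1    1    1    1
  e   0    0    1    1    2    2    2
  c   0    0    1    1    2    2    2
  d   0    1    1    2    2    2    2
LCS length = dp[5][6] = 2

2


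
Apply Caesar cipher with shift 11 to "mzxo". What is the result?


Caesar cipher: shift "mzxo" by 11
  'm' (pos 12) + 11 = pos 23 = 'x'
  'z' (pos 25) + 11 = pos 10 = 'k'
  'x' (pos 23) + 11 = pos 8 = 'i'
  'o' (pos 14) + 11 = pos 25 = 'z'
Result: xkiz

xkiz


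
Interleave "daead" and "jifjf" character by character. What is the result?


Interleaving "daead" and "jifjf":
  Position 0: 'd' from first, 'j' from second => "dj"
  Position 1: 'a' from first, 'i' from second => "ai"
  Position 2: 'e' from first, 'f' from second => "ef"
  Position 3: 'a' from first, 'j' from second => "aj"
  Position 4: 'd' from first, 'f' from second => "df"
Result: djaiefajdf

djaiefajdf


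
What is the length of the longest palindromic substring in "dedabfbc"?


Input: "dedabfbc"
Checking substrings for palindromes:
  [0:3] "ded" (len 3) => palindrome
  [4:7] "bfb" (len 3) => palindrome
Longest palindromic substring: "ded" with length 3

3


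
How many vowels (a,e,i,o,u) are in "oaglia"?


Input: oaglia
Checking each character:
  'o' at position 0: vowel (running total: 1)
  'a' at position 1: vowel (running total: 2)
  'g' at position 2: consonant
  'l' at position 3: consonant
  'i' at position 4: vowel (running total: 3)
  'a' at position 5: vowel (running total: 4)
Total vowels: 4

4


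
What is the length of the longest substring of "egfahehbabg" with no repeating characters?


Input: "egfahehbabg"
Sliding window (track last position of each char):
  Position 0 ('e'): window [0,0] length 1 -- new best
  Position 1 ('g'): window [0,1] length 2 -- new best
  Position 2 ('f'): window [0,2] length 3 -- new best
  Position 3 ('a'): window [0,3] length 4 -- new best
  Position 4 ('h'): window [0,4] length 5 -- new best
  Position 5 ('e'): repeat (last at 0), move window start to 1
  Position 5 ('e'): window [1,5] length 5
  Position 6 ('h'): repeat (last at 4), move window start to 5
  Position 6 ('h'): window [5,6] length 2
  Position 7 ('b'): window [5,7] length 3
  Position 8 ('a'): window [5,8] length 4
  Position 9 ('b'): repeat (last at 7), move window start to 8
  Position 9 ('b'): window [8,9] length 2
  Position 10 ('g'): window [8,10] length 3
Longest substring with no repeats: "egfah" with length 5

5


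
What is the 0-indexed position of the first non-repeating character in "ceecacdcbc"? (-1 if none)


Input: ceecacdcbc
Character frequencies:
  'a': 1
  'b': 1
  'c': 5
  'd': 1
  'e': 2
Scanning left to right for freq == 1:
  Position 0 ('c'): freq=5, skip
  Position 1 ('e'): freq=2, skip
  Position 2 ('e'): freq=2, skip
  Position 3 ('c'): freq=5, skip
  Position 4 ('a'): unique! => answer = 4

4


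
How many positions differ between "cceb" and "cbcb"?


Comparing "cceb" and "cbcb" position by position:
  Position 0: 'c' vs 'c' => same
  Position 1: 'c' vs 'b' => DIFFER
  Position 2: 'e' vs 'c' => DIFFER
  Position 3: 'b' vs 'b' => same
Positions that differ: 2

2


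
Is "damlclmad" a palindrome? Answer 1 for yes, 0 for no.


Input: damlclmad
Reversed: damlclmad
  Compare pos 0 ('d') with pos 8 ('d'): match
  Compare pos 1 ('a') with pos 7 ('a'): match
  Compare pos 2 ('m') with pos 6 ('m'): match
  Compare pos 3 ('l') with pos 5 ('l'): match
Result: palindrome

1


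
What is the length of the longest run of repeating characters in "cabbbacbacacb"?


Input: "cabbbacbacacb"
Scanning for longest run:
  Position 1 ('a'): new char, reset run to 1
  Position 2 ('b'): new char, reset run to 1
  Position 3 ('b'): continues run of 'b', length=2
  Position 4 ('b'): continues run of 'b', length=3
  Position 5 ('a'): new char, reset run to 1
  Position 6 ('c'): new char, reset run to 1
  Position 7 ('b'): new char, reset run to 1
  Position 8 ('a'): new char, reset run to 1
  Position 9 ('c'): new char, reset run to 1
  Position 10 ('a'): new char, reset run to 1
  Position 11 ('c'): new char, reset run to 1
  Position 12 ('b'): new char, reset run to 1
Longest run: 'b' with length 3

3


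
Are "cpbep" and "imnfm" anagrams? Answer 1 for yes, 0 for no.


Strings: "cpbep", "imnfm"
Sorted first:  bcepp
Sorted second: fimmn
Differ at position 0: 'b' vs 'f' => not anagrams

0


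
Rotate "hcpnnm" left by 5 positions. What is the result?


Input: "hcpnnm", rotate left by 5
First 5 characters: "hcpnn"
Remaining characters: "m"
Concatenate remaining + first: "m" + "hcpnn" = "mhcpnn"

mhcpnn


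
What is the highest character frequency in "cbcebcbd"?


Input: cbcebcbd
Character counts:
  'b': 3
  'c': 3
  'd': 1
  'e': 1
Maximum frequency: 3

3


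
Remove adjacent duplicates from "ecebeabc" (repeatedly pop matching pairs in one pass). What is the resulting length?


Input: ecebeabc
Stack-based adjacent duplicate removal:
  Read 'e': push. Stack: e
  Read 'c': push. Stack: ec
  Read 'e': push. Stack: ece
  Read 'b': push. Stack: eceb
  Read 'e': push. Stack: ecebe
  Read 'a': push. Stack: ecebea
  Read 'b': push. Stack: ecebeab
  Read 'c': push. Stack: ecebeabc
Final stack: "ecebeabc" (length 8)

8


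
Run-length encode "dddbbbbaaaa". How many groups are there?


Input: dddbbbbaaaa
Scanning for consecutive runs:
  Group 1: 'd' x 3 (positions 0-2)
  Group 2: 'b' x 4 (positions 3-6)
  Group 3: 'a' x 4 (positions 7-10)
Total groups: 3

3


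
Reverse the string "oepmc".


Input: oepmc
Reading characters right to left:
  Position 4: 'c'
  Position 3: 'm'
  Position 2: 'p'
  Position 1: 'e'
  Position 0: 'o'
Reversed: cmpeo

cmpeo


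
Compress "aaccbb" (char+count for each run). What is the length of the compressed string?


Input: aaccbb
Runs:
  'a' x 2 => "a2"
  'c' x 2 => "c2"
  'b' x 2 => "b2"
Compressed: "a2c2b2"
Compressed length: 6

6


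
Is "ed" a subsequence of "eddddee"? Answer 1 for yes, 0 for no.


Check if "ed" is a subsequence of "eddddee"
Greedy scan:
  Position 0 ('e'): matches sub[0] = 'e'
  Position 1 ('d'): matches sub[1] = 'd'
  Position 2 ('d'): no match needed
  Position 3 ('d'): no match needed
  Position 4 ('d'): no match needed
  Position 5 ('e'): no match needed
  Position 6 ('e'): no match needed
All 2 characters matched => is a subsequence

1


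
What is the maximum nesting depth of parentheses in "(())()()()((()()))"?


Input: "(())()()()((()()))"
Tracking depth:
  Position 0 '(': depth becomes 1
  Position 1 '(': depth becomes 2
  Position 2 ')': depth becomes 1
  Position 3 ')': depth becomes 0
  Position 4 '(': depth becomes 1
  Position 5 ')': depth becomes 0
  Position 6 '(': depth becomes 1
  Position 7 ')': depth becomes 0
  Position 8 '(': depth becomes 1
  Position 9 ')': depth becomes 0
  Position 10 '(': depth becomes 1
  Position 11 '(': depth becomes 2
  Position 12 '(': depth becomes 3
  Position 13 ')': depth becomes 2
  Position 14 '(': depth becomes 3
  Position 15 ')': depth becomes 2
  Position 16 ')': depth becomes 1
  Position 17 ')': depth becomes 0
Maximum depth reached: 3

3


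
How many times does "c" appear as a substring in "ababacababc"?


Searching for "c" in "ababacababc"
Scanning each position:
  Position 0: "a" => no
  Position 1: "b" => no
  Position 2: "a" => no
  Position 3: "b" => no
  Position 4: "a" => no
  Position 5: "c" => MATCH
  Position 6: "a" => no
  Position 7: "b" => no
  Position 8: "a" => no
  Position 9: "b" => no
  Position 10: "c" => MATCH
Total occurrences: 2

2


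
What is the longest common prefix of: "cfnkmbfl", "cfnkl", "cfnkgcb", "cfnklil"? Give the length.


Words: cfnkmbfl, cfnkl, cfnkgcb, cfnklil
  Position 0: all 'c' => match
  Position 1: all 'f' => match
  Position 2: all 'n' => match
  Position 3: all 'k' => match
  Position 4: ('m', 'l', 'g', 'l') => mismatch, stop
LCP = "cfnk" (length 4)

4


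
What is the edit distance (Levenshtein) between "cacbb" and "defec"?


Computing edit distance: "cacbb" -> "defec"
DP table:
           d    e    f    e    c
      0    1    2    3    4    5
  c   1    1    2    3    4    4
  a   2    2    2    3    4    5
  c   3    3    3    3    4    4
  b   4    4    4    4    4    5
  b   5    5    5    5    5    5
Edit distance = dp[5][5] = 5

5


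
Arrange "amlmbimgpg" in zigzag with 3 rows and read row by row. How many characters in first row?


Zigzag "amlmbimgpg" into 3 rows:
Placing characters:
  'a' => row 0
  'm' => row 1
  'l' => row 2
  'm' => row 1
  'b' => row 0
  'i' => row 1
  'm' => row 2
  'g' => row 1
  'p' => row 0
  'g' => row 1
Rows:
  Row 0: "abp"
  Row 1: "mmigg"
  Row 2: "lm"
First row length: 3

3


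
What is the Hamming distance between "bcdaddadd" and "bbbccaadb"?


Comparing "bcdaddadd" and "bbbccaadb" position by position:
  Position 0: 'b' vs 'b' => same
  Position 1: 'c' vs 'b' => differ
  Position 2: 'd' vs 'b' => differ
  Position 3: 'a' vs 'c' => differ
  Position 4: 'd' vs 'c' => differ
  Position 5: 'd' vs 'a' => differ
  Position 6: 'a' vs 'a' => same
  Position 7: 'd' vs 'd' => same
  Position 8: 'd' vs 'b' => differ
Total differences (Hamming distance): 6

6


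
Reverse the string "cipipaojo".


Input: cipipaojo
Reading characters right to left:
  Position 8: 'o'
  Position 7: 'j'
  Position 6: 'o'
  Position 5: 'a'
  Position 4: 'p'
  Position 3: 'i'
  Position 2: 'p'
  Position 1: 'i'
  Position 0: 'c'
Reversed: ojoapipic

ojoapipic


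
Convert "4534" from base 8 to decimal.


Input: "4534" in base 8
Positional expansion:
  Digit '4' (value 4) x 8^3 = 2048
  Digit '5' (value 5) x 8^2 = 320
  Digit '3' (value 3) x 8^1 = 24
  Digit '4' (value 4) x 8^0 = 4
Sum = 2396

2396


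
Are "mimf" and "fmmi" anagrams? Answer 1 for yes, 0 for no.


Strings: "mimf", "fmmi"
Sorted first:  fimm
Sorted second: fimm
Sorted forms match => anagrams

1


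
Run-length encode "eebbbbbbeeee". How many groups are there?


Input: eebbbbbbeeee
Scanning for consecutive runs:
  Group 1: 'e' x 2 (positions 0-1)
  Group 2: 'b' x 6 (positions 2-7)
  Group 3: 'e' x 4 (positions 8-11)
Total groups: 3

3


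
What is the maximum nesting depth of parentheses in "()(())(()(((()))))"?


Input: "()(())(()(((()))))"
Tracking depth:
  Position 0 '(': depth becomes 1
  Position 1 ')': depth becomes 0
  Position 2 '(': depth becomes 1
  Position 3 '(': depth becomes 2
  Position 4 ')': depth becomes 1
  Position 5 ')': depth becomes 0
  Position 6 '(': depth becomes 1
  Position 7 '(': depth becomes 2
  Position 8 ')': depth becomes 1
  Position 9 '(': depth becomes 2
  Position 10 '(': depth becomes 3
  Position 11 '(': depth becomes 4
  Position 12 '(': depth becomes 5
  Position 13 ')': depth becomes 4
  Position 14 ')': depth becomes 3
  Position 15 ')': depth becomes 2
  Position 16 ')': depth becomes 1
  Position 17 ')': depth becomes 0
Maximum depth reached: 5

5


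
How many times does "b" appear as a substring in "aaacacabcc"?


Searching for "b" in "aaacacabcc"
Scanning each position:
  Position 0: "a" => no
  Position 1: "a" => no
  Position 2: "a" => no
  Position 3: "c" => no
  Position 4: "a" => no
  Position 5: "c" => no
  Position 6: "a" => no
  Position 7: "b" => MATCH
  Position 8: "c" => no
  Position 9: "c" => no
Total occurrences: 1

1


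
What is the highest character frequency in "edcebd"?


Input: edcebd
Character counts:
  'b': 1
  'c': 1
  'd': 2
  'e': 2
Maximum frequency: 2

2


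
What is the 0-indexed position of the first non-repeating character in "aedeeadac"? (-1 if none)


Input: aedeeadac
Character frequencies:
  'a': 3
  'c': 1
  'd': 2
  'e': 3
Scanning left to right for freq == 1:
  Position 0 ('a'): freq=3, skip
  Position 1 ('e'): freq=3, skip
  Position 2 ('d'): freq=2, skip
  Position 3 ('e'): freq=3, skip
  Position 4 ('e'): freq=3, skip
  Position 5 ('a'): freq=3, skip
  Position 6 ('d'): freq=2, skip
  Position 7 ('a'): freq=3, skip
  Position 8 ('c'): unique! => answer = 8

8


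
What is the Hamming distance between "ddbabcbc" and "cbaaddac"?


Comparing "ddbabcbc" and "cbaaddac" position by position:
  Position 0: 'd' vs 'c' => differ
  Position 1: 'd' vs 'b' => differ
  Position 2: 'b' vs 'a' => differ
  Position 3: 'a' vs 'a' => same
  Position 4: 'b' vs 'd' => differ
  Position 5: 'c' vs 'd' => differ
  Position 6: 'b' vs 'a' => differ
  Position 7: 'c' vs 'c' => same
Total differences (Hamming distance): 6

6


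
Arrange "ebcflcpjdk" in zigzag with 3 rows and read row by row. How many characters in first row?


Zigzag "ebcflcpjdk" into 3 rows:
Placing characters:
  'e' => row 0
  'b' => row 1
  'c' => row 2
  'f' => row 1
  'l' => row 0
  'c' => row 1
  'p' => row 2
  'j' => row 1
  'd' => row 0
  'k' => row 1
Rows:
  Row 0: "eld"
  Row 1: "bfcjk"
  Row 2: "cp"
First row length: 3

3


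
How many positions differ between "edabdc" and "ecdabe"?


Comparing "edabdc" and "ecdabe" position by position:
  Position 0: 'e' vs 'e' => same
  Position 1: 'd' vs 'c' => DIFFER
  Position 2: 'a' vs 'd' => DIFFER
  Position 3: 'b' vs 'a' => DIFFER
  Position 4: 'd' vs 'b' => DIFFER
  Position 5: 'c' vs 'e' => DIFFER
Positions that differ: 5

5


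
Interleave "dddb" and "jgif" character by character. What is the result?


Interleaving "dddb" and "jgif":
  Position 0: 'd' from first, 'j' from second => "dj"
  Position 1: 'd' from first, 'g' from second => "dg"
  Position 2: 'd' from first, 'i' from second => "di"
  Position 3: 'b' from first, 'f' from second => "bf"
Result: djdgdibf

djdgdibf


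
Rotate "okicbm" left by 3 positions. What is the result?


Input: "okicbm", rotate left by 3
First 3 characters: "oki"
Remaining characters: "cbm"
Concatenate remaining + first: "cbm" + "oki" = "cbmoki"

cbmoki


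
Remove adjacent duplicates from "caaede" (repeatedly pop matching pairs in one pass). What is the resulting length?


Input: caaede
Stack-based adjacent duplicate removal:
  Read 'c': push. Stack: c
  Read 'a': push. Stack: ca
  Read 'a': matches stack top 'a' => pop. Stack: c
  Read 'e': push. Stack: ce
  Read 'd': push. Stack: ced
  Read 'e': push. Stack: cede
Final stack: "cede" (length 4)

4


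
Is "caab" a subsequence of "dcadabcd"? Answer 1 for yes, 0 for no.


Check if "caab" is a subsequence of "dcadabcd"
Greedy scan:
  Position 0 ('d'): no match needed
  Position 1 ('c'): matches sub[0] = 'c'
  Position 2 ('a'): matches sub[1] = 'a'
  Position 3 ('d'): no match needed
  Position 4 ('a'): matches sub[2] = 'a'
  Position 5 ('b'): matches sub[3] = 'b'
  Position 6 ('c'): no match needed
  Position 7 ('d'): no match needed
All 4 characters matched => is a subsequence

1


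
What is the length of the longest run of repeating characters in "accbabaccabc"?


Input: "accbabaccabc"
Scanning for longest run:
  Position 1 ('c'): new char, reset run to 1
  Position 2 ('c'): continues run of 'c', length=2
  Position 3 ('b'): new char, reset run to 1
  Position 4 ('a'): new char, reset run to 1
  Position 5 ('b'): new char, reset run to 1
  Position 6 ('a'): new char, reset run to 1
  Position 7 ('c'): new char, reset run to 1
  Position 8 ('c'): continues run of 'c', length=2
  Position 9 ('a'): new char, reset run to 1
  Position 10 ('b'): new char, reset run to 1
  Position 11 ('c'): new char, reset run to 1
Longest run: 'c' with length 2

2


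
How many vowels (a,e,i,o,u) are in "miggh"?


Input: miggh
Checking each character:
  'm' at position 0: consonant
  'i' at position 1: vowel (running total: 1)
  'g' at position 2: consonant
  'g' at position 3: consonant
  'h' at position 4: consonant
Total vowels: 1

1


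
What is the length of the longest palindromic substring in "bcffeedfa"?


Input: "bcffeedfa"
Checking substrings for palindromes:
  [2:4] "ff" (len 2) => palindrome
  [4:6] "ee" (len 2) => palindrome
Longest palindromic substring: "ff" with length 2

2


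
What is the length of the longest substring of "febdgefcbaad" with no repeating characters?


Input: "febdgefcbaad"
Sliding window (track last position of each char):
  Position 0 ('f'): window [0,0] length 1 -- new best
  Position 1 ('e'): window [0,1] length 2 -- new best
  Position 2 ('b'): window [0,2] length 3 -- new best
  Position 3 ('d'): window [0,3] length 4 -- new best
  Position 4 ('g'): window [0,4] length 5 -- new best
  Position 5 ('e'): repeat (last at 1), move window start to 2
  Position 5 ('e'): window [2,5] length 4
  Position 6 ('f'): window [2,6] length 5
  Position 7 ('c'): window [2,7] length 6 -- new best
  Position 8 ('b'): repeat (last at 2), move window start to 3
  Position 8 ('b'): window [3,8] length 6
  Position 9 ('a'): window [3,9] length 7 -- new best
  Position 10 ('a'): repeat (last at 9), move window start to 10
  Position 10 ('a'): window [10,10] length 1
  Position 11 ('d'): window [10,11] length 2
Longest substring with no repeats: "dgefcba" with length 7

7


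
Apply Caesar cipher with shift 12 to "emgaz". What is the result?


Caesar cipher: shift "emgaz" by 12
  'e' (pos 4) + 12 = pos 16 = 'q'
  'm' (pos 12) + 12 = pos 24 = 'y'
  'g' (pos 6) + 12 = pos 18 = 's'
  'a' (pos 0) + 12 = pos 12 = 'm'
  'z' (pos 25) + 12 = pos 11 = 'l'
Result: qysml

qysml


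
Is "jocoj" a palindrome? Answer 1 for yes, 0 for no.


Input: jocoj
Reversed: jocoj
  Compare pos 0 ('j') with pos 4 ('j'): match
  Compare pos 1 ('o') with pos 3 ('o'): match
Result: palindrome

1


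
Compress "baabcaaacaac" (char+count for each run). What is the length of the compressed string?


Input: baabcaaacaac
Runs:
  'b' x 1 => "b1"
  'a' x 2 => "a2"
  'b' x 1 => "b1"
  'c' x 1 => "c1"
  'a' x 3 => "a3"
  'c' x 1 => "c1"
  'a' x 2 => "a2"
  'c' x 1 => "c1"
Compressed: "b1a2b1c1a3c1a2c1"
Compressed length: 16

16


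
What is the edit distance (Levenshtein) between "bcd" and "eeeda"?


Computing edit distance: "bcd" -> "eeeda"
DP table:
           e    e    e    d    a
      0    1    2    3    4    5
  b   1    1    2    3    4    5
  c   2    2    2    3    4    5
  d   3    3    3    3    3    4
Edit distance = dp[3][5] = 4

4


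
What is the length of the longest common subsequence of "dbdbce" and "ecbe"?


LCS of "dbdbce" and "ecbe"
DP table:
           e    c    b    e
      0    0    0    0    0
  d   0    0    0    0    0
  b   0    0    0    1    1
  d   0    0    0    1    1
  b   0    0    0    1    1
  c   0    0    1    1    1
  e   0    1    1    1    2
LCS length = dp[6][4] = 2

2


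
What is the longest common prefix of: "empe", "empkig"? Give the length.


Words: empe, empkig
  Position 0: all 'e' => match
  Position 1: all 'm' => match
  Position 2: all 'p' => match
  Position 3: ('e', 'k') => mismatch, stop
LCP = "emp" (length 3)

3


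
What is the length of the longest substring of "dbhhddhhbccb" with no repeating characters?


Input: "dbhhddhhbccb"
Sliding window (track last position of each char):
  Position 0 ('d'): window [0,0] length 1 -- new best
  Position 1 ('b'): window [0,1] length 2 -- new best
  Position 2 ('h'): window [0,2] length 3 -- new best
  Position 3 ('h'): repeat (last at 2), move window start to 3
  Position 3 ('h'): window [3,3] length 1
  Position 4 ('d'): window [3,4] length 2
  Position 5 ('d'): repeat (last at 4), move window start to 5
  Position 5 ('d'): window [5,5] length 1
  Position 6 ('h'): window [5,6] length 2
  Position 7 ('h'): repeat (last at 6), move window start to 7
  Position 7 ('h'): window [7,7] length 1
  Position 8 ('b'): window [7,8] length 2
  Position 9 ('c'): window [7,9] length 3
  Position 10 ('c'): repeat (last at 9), move window start to 10
  Position 10 ('c'): window [10,10] length 1
  Position 11 ('b'): window [10,11] length 2
Longest substring with no repeats: "dbh" with length 3

3


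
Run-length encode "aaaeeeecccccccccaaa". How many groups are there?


Input: aaaeeeecccccccccaaa
Scanning for consecutive runs:
  Group 1: 'a' x 3 (positions 0-2)
  Group 2: 'e' x 4 (positions 3-6)
  Group 3: 'c' x 9 (positions 7-15)
  Group 4: 'a' x 3 (positions 16-18)
Total groups: 4

4


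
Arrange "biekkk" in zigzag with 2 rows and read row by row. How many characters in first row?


Zigzag "biekkk" into 2 rows:
Placing characters:
  'b' => row 0
  'i' => row 1
  'e' => row 0
  'k' => row 1
  'k' => row 0
  'k' => row 1
Rows:
  Row 0: "bek"
  Row 1: "ikk"
First row length: 3

3


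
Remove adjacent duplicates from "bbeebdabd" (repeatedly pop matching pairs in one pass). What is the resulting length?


Input: bbeebdabd
Stack-based adjacent duplicate removal:
  Read 'b': push. Stack: b
  Read 'b': matches stack top 'b' => pop. Stack: (empty)
  Read 'e': push. Stack: e
  Read 'e': matches stack top 'e' => pop. Stack: (empty)
  Read 'b': push. Stack: b
  Read 'd': push. Stack: bd
  Read 'a': push. Stack: bda
  Read 'b': push. Stack: bdab
  Read 'd': push. Stack: bdabd
Final stack: "bdabd" (length 5)

5


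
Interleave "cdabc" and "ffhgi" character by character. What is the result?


Interleaving "cdabc" and "ffhgi":
  Position 0: 'c' from first, 'f' from second => "cf"
  Position 1: 'd' from first, 'f' from second => "df"
  Position 2: 'a' from first, 'h' from second => "ah"
  Position 3: 'b' from first, 'g' from second => "bg"
  Position 4: 'c' from first, 'i' from second => "ci"
Result: cfdfahbgci

cfdfahbgci


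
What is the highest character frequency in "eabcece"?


Input: eabcece
Character counts:
  'a': 1
  'b': 1
  'c': 2
  'e': 3
Maximum frequency: 3

3


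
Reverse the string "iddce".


Input: iddce
Reading characters right to left:
  Position 4: 'e'
  Position 3: 'c'
  Position 2: 'd'
  Position 1: 'd'
  Position 0: 'i'
Reversed: ecddi

ecddi


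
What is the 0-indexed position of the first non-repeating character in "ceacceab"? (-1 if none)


Input: ceacceab
Character frequencies:
  'a': 2
  'b': 1
  'c': 3
  'e': 2
Scanning left to right for freq == 1:
  Position 0 ('c'): freq=3, skip
  Position 1 ('e'): freq=2, skip
  Position 2 ('a'): freq=2, skip
  Position 3 ('c'): freq=3, skip
  Position 4 ('c'): freq=3, skip
  Position 5 ('e'): freq=2, skip
  Position 6 ('a'): freq=2, skip
  Position 7 ('b'): unique! => answer = 7

7


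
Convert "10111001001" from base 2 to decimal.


Input: "10111001001" in base 2
Positional expansion:
  Digit '1' (value 1) x 2^10 = 1024
  Digit '0' (value 0) x 2^9 = 0
  Digit '1' (value 1) x 2^8 = 256
  Digit '1' (value 1) x 2^7 = 128
  Digit '1' (value 1) x 2^6 = 64
  Digit '0' (value 0) x 2^5 = 0
  Digit '0' (value 0) x 2^4 = 0
  Digit '1' (value 1) x 2^3 = 8
  Digit '0' (value 0) x 2^2 = 0
  Digit '0' (value 0) x 2^1 = 0
  Digit '1' (value 1) x 2^0 = 1
Sum = 1481

1481


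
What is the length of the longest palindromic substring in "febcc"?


Input: "febcc"
Checking substrings for palindromes:
  [3:5] "cc" (len 2) => palindrome
Longest palindromic substring: "cc" with length 2

2


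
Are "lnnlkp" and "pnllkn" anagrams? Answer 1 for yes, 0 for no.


Strings: "lnnlkp", "pnllkn"
Sorted first:  kllnnp
Sorted second: kllnnp
Sorted forms match => anagrams

1


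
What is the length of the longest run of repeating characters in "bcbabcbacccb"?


Input: "bcbabcbacccb"
Scanning for longest run:
  Position 1 ('c'): new char, reset run to 1
  Position 2 ('b'): new char, reset run to 1
  Position 3 ('a'): new char, reset run to 1
  Position 4 ('b'): new char, reset run to 1
  Position 5 ('c'): new char, reset run to 1
  Position 6 ('b'): new char, reset run to 1
  Position 7 ('a'): new char, reset run to 1
  Position 8 ('c'): new char, reset run to 1
  Position 9 ('c'): continues run of 'c', length=2
  Position 10 ('c'): continues run of 'c', length=3
  Position 11 ('b'): new char, reset run to 1
Longest run: 'c' with length 3

3


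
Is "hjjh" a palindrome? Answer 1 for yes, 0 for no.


Input: hjjh
Reversed: hjjh
  Compare pos 0 ('h') with pos 3 ('h'): match
  Compare pos 1 ('j') with pos 2 ('j'): match
Result: palindrome

1


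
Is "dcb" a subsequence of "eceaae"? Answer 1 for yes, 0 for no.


Check if "dcb" is a subsequence of "eceaae"
Greedy scan:
  Position 0 ('e'): no match needed
  Position 1 ('c'): no match needed
  Position 2 ('e'): no match needed
  Position 3 ('a'): no match needed
  Position 4 ('a'): no match needed
  Position 5 ('e'): no match needed
Only matched 0/3 characters => not a subsequence

0


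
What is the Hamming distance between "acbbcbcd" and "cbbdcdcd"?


Comparing "acbbcbcd" and "cbbdcdcd" position by position:
  Position 0: 'a' vs 'c' => differ
  Position 1: 'c' vs 'b' => differ
  Position 2: 'b' vs 'b' => same
  Position 3: 'b' vs 'd' => differ
  Position 4: 'c' vs 'c' => same
  Position 5: 'b' vs 'd' => differ
  Position 6: 'c' vs 'c' => same
  Position 7: 'd' vs 'd' => same
Total differences (Hamming distance): 4

4


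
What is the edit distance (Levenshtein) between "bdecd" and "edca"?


Computing edit distance: "bdecd" -> "edca"
DP table:
           e    d    c    a
      0    1    2    3    4
  b   1    1    2    3    4
  d   2    2    1    2    3
  e   3    2    2    2    3
  c   4    3    3    2    3
  d   5    4    3    3    3
Edit distance = dp[5][4] = 3

3


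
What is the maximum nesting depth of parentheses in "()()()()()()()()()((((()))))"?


Input: "()()()()()()()()()((((()))))"
Tracking depth:
  Position 0 '(': depth becomes 1
  Position 1 ')': depth becomes 0
  Position 2 '(': depth becomes 1
  Position 3 ')': depth becomes 0
  Position 4 '(': depth becomes 1
  Position 5 ')': depth becomes 0
  Position 6 '(': depth becomes 1
  Position 7 ')': depth becomes 0
  Position 8 '(': depth becomes 1
  Position 9 ')': depth becomes 0
  Position 10 '(': depth becomes 1
  Position 11 ')': depth becomes 0
  Position 12 '(': depth becomes 1
  Position 13 ')': depth becomes 0
  Position 14 '(': depth becomes 1
  Position 15 ')': depth becomes 0
  Position 16 '(': depth becomes 1
  Position 17 ')': depth becomes 0
  Position 18 '(': depth becomes 1
  Position 19 '(': depth becomes 2
  Position 20 '(': depth becomes 3
  Position 21 '(': depth becomes 4
  Position 22 '(': depth becomes 5
  Position 23 ')': depth becomes 4
  Position 24 ')': depth becomes 3
  Position 25 ')': depth becomes 2
  Position 26 ')': depth becomes 1
  Position 27 ')': depth becomes 0
Maximum depth reached: 5

5


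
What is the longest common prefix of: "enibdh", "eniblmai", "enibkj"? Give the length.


Words: enibdh, eniblmai, enibkj
  Position 0: all 'e' => match
  Position 1: all 'n' => match
  Position 2: all 'i' => match
  Position 3: all 'b' => match
  Position 4: ('d', 'l', 'k') => mismatch, stop
LCP = "enib" (length 4)

4


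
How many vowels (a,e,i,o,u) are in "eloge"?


Input: eloge
Checking each character:
  'e' at position 0: vowel (running total: 1)
  'l' at position 1: consonant
  'o' at position 2: vowel (running total: 2)
  'g' at position 3: consonant
  'e' at position 4: vowel (running total: 3)
Total vowels: 3

3


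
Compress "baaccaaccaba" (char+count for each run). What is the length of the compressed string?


Input: baaccaaccaba
Runs:
  'b' x 1 => "b1"
  'a' x 2 => "a2"
  'c' x 2 => "c2"
  'a' x 2 => "a2"
  'c' x 2 => "c2"
  'a' x 1 => "a1"
  'b' x 1 => "b1"
  'a' x 1 => "a1"
Compressed: "b1a2c2a2c2a1b1a1"
Compressed length: 16

16


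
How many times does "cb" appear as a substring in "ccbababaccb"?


Searching for "cb" in "ccbababaccb"
Scanning each position:
  Position 0: "cc" => no
  Position 1: "cb" => MATCH
  Position 2: "ba" => no
  Position 3: "ab" => no
  Position 4: "ba" => no
  Position 5: "ab" => no
  Position 6: "ba" => no
  Position 7: "ac" => no
  Position 8: "cc" => no
  Position 9: "cb" => MATCH
Total occurrences: 2

2


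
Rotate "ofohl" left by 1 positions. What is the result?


Input: "ofohl", rotate left by 1
First 1 characters: "o"
Remaining characters: "fohl"
Concatenate remaining + first: "fohl" + "o" = "fohlo"

fohlo


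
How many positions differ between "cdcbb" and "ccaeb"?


Comparing "cdcbb" and "ccaeb" position by position:
  Position 0: 'c' vs 'c' => same
  Position 1: 'd' vs 'c' => DIFFER
  Position 2: 'c' vs 'a' => DIFFER
  Position 3: 'b' vs 'e' => DIFFER
  Position 4: 'b' vs 'b' => same
Positions that differ: 3

3


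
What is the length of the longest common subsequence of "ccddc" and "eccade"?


LCS of "ccddc" and "eccade"
DP table:
           e    c    c    a    d    e
      0    0    0    0    0    0    0
  c   0    0    1    1    1    1    1
  c   0    0    1    2    2    2    2
  d   0    0    1    2    2    3    3
  d   0    0    1    2    2    3    3
  c   0    0    1    2    2    3    3
LCS length = dp[5][6] = 3

3


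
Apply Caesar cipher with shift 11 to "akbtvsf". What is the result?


Caesar cipher: shift "akbtvsf" by 11
  'a' (pos 0) + 11 = pos 11 = 'l'
  'k' (pos 10) + 11 = pos 21 = 'v'
  'b' (pos 1) + 11 = pos 12 = 'm'
  't' (pos 19) + 11 = pos 4 = 'e'
  'v' (pos 21) + 11 = pos 6 = 'g'
  's' (pos 18) + 11 = pos 3 = 'd'
  'f' (pos 5) + 11 = pos 16 = 'q'
Result: lvmegdq

lvmegdq


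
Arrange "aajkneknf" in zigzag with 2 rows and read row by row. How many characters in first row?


Zigzag "aajkneknf" into 2 rows:
Placing characters:
  'a' => row 0
  'a' => row 1
  'j' => row 0
  'k' => row 1
  'n' => row 0
  'e' => row 1
  'k' => row 0
  'n' => row 1
  'f' => row 0
Rows:
  Row 0: "ajnkf"
  Row 1: "aken"
First row length: 5

5


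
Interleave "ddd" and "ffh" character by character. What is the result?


Interleaving "ddd" and "ffh":
  Position 0: 'd' from first, 'f' from second => "df"
  Position 1: 'd' from first, 'f' from second => "df"
  Position 2: 'd' from first, 'h' from second => "dh"
Result: dfdfdh

dfdfdh


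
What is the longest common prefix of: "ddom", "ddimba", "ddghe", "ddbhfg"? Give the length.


Words: ddom, ddimba, ddghe, ddbhfg
  Position 0: all 'd' => match
  Position 1: all 'd' => match
  Position 2: ('o', 'i', 'g', 'b') => mismatch, stop
LCP = "dd" (length 2)

2


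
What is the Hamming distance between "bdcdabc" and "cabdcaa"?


Comparing "bdcdabc" and "cabdcaa" position by position:
  Position 0: 'b' vs 'c' => differ
  Position 1: 'd' vs 'a' => differ
  Position 2: 'c' vs 'b' => differ
  Position 3: 'd' vs 'd' => same
  Position 4: 'a' vs 'c' => differ
  Position 5: 'b' vs 'a' => differ
  Position 6: 'c' vs 'a' => differ
Total differences (Hamming distance): 6

6


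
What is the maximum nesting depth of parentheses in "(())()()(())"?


Input: "(())()()(())"
Tracking depth:
  Position 0 '(': depth becomes 1
  Position 1 '(': depth becomes 2
  Position 2 ')': depth becomes 1
  Position 3 ')': depth becomes 0
  Position 4 '(': depth becomes 1
  Position 5 ')': depth becomes 0
  Position 6 '(': depth becomes 1
  Position 7 ')': depth becomes 0
  Position 8 '(': depth becomes 1
  Position 9 '(': depth becomes 2
  Position 10 ')': depth becomes 1
  Position 11 ')': depth becomes 0
Maximum depth reached: 2

2


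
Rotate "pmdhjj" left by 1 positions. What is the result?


Input: "pmdhjj", rotate left by 1
First 1 characters: "p"
Remaining characters: "mdhjj"
Concatenate remaining + first: "mdhjj" + "p" = "mdhjjp"

mdhjjp


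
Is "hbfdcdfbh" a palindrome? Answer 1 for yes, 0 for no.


Input: hbfdcdfbh
Reversed: hbfdcdfbh
  Compare pos 0 ('h') with pos 8 ('h'): match
  Compare pos 1 ('b') with pos 7 ('b'): match
  Compare pos 2 ('f') with pos 6 ('f'): match
  Compare pos 3 ('d') with pos 5 ('d'): match
Result: palindrome

1


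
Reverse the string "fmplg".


Input: fmplg
Reading characters right to left:
  Position 4: 'g'
  Position 3: 'l'
  Position 2: 'p'
  Position 1: 'm'
  Position 0: 'f'
Reversed: glpmf

glpmf


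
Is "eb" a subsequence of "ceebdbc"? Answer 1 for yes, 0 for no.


Check if "eb" is a subsequence of "ceebdbc"
Greedy scan:
  Position 0 ('c'): no match needed
  Position 1 ('e'): matches sub[0] = 'e'
  Position 2 ('e'): no match needed
  Position 3 ('b'): matches sub[1] = 'b'
  Position 4 ('d'): no match needed
  Position 5 ('b'): no match needed
  Position 6 ('c'): no match needed
All 2 characters matched => is a subsequence

1


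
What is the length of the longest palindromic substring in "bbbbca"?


Input: "bbbbca"
Checking substrings for palindromes:
  [0:4] "bbbb" (len 4) => palindrome
  [0:3] "bbb" (len 3) => palindrome
  [1:4] "bbb" (len 3) => palindrome
  [0:2] "bb" (len 2) => palindrome
  [1:3] "bb" (len 2) => palindrome
  [2:4] "bb" (len 2) => palindrome
Longest palindromic substring: "bbbb" with length 4

4


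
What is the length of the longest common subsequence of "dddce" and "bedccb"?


LCS of "dddce" and "bedccb"
DP table:
           b    e    d    c    c    b
      0    0    0    0    0    0    0
  d   0    0    0    1    1    1    1
  d   0    0    0    1    1    1    1
  d   0    0    0    1    1    1    1
  c   0    0    0    1    2    2    2
  e   0    0    1    1    2    2    2
LCS length = dp[5][6] = 2

2


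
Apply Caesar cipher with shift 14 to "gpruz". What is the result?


Caesar cipher: shift "gpruz" by 14
  'g' (pos 6) + 14 = pos 20 = 'u'
  'p' (pos 15) + 14 = pos 3 = 'd'
  'r' (pos 17) + 14 = pos 5 = 'f'
  'u' (pos 20) + 14 = pos 8 = 'i'
  'z' (pos 25) + 14 = pos 13 = 'n'
Result: udfin

udfin


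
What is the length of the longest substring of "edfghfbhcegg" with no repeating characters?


Input: "edfghfbhcegg"
Sliding window (track last position of each char):
  Position 0 ('e'): window [0,0] length 1 -- new best
  Position 1 ('d'): window [0,1] length 2 -- new best
  Position 2 ('f'): window [0,2] length 3 -- new best
  Position 3 ('g'): window [0,3] length 4 -- new best
  Position 4 ('h'): window [0,4] length 5 -- new best
  Position 5 ('f'): repeat (last at 2), move window start to 3
  Position 5 ('f'): window [3,5] length 3
  Position 6 ('b'): window [3,6] length 4
  Position 7 ('h'): repeat (last at 4), move window start to 5
  Position 7 ('h'): window [5,7] length 3
  Position 8 ('c'): window [5,8] length 4
  Position 9 ('e'): window [5,9] length 5
  Position 10 ('g'): window [5,10] length 6 -- new best
  Position 11 ('g'): repeat (last at 10), move window start to 11
  Position 11 ('g'): window [11,11] length 1
Longest substring with no repeats: "fbhceg" with length 6

6


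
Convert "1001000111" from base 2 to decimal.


Input: "1001000111" in base 2
Positional expansion:
  Digit '1' (value 1) x 2^9 = 512
  Digit '0' (value 0) x 2^8 = 0
  Digit '0' (value 0) x 2^7 = 0
  Digit '1' (value 1) x 2^6 = 64
  Digit '0' (value 0) x 2^5 = 0
  Digit '0' (value 0) x 2^4 = 0
  Digit '0' (value 0) x 2^3 = 0
  Digit '1' (value 1) x 2^2 = 4
  Digit '1' (value 1) x 2^1 = 2
  Digit '1' (value 1) x 2^0 = 1
Sum = 583

583


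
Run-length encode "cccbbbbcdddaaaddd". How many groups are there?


Input: cccbbbbcdddaaaddd
Scanning for consecutive runs:
  Group 1: 'c' x 3 (positions 0-2)
  Group 2: 'b' x 4 (positions 3-6)
  Group 3: 'c' x 1 (positions 7-7)
  Group 4: 'd' x 3 (positions 8-10)
  Group 5: 'a' x 3 (positions 11-13)
  Group 6: 'd' x 3 (positions 14-16)
Total groups: 6

6


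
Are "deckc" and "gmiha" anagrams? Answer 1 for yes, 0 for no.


Strings: "deckc", "gmiha"
Sorted first:  ccdek
Sorted second: aghim
Differ at position 0: 'c' vs 'a' => not anagrams

0


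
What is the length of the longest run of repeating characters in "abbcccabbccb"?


Input: "abbcccabbccb"
Scanning for longest run:
  Position 1 ('b'): new char, reset run to 1
  Position 2 ('b'): continues run of 'b', length=2
  Position 3 ('c'): new char, reset run to 1
  Position 4 ('c'): continues run of 'c', length=2
  Position 5 ('c'): continues run of 'c', length=3
  Position 6 ('a'): new char, reset run to 1
  Position 7 ('b'): new char, reset run to 1
  Position 8 ('b'): continues run of 'b', length=2
  Position 9 ('c'): new char, reset run to 1
  Position 10 ('c'): continues run of 'c', length=2
  Position 11 ('b'): new char, reset run to 1
Longest run: 'c' with length 3

3


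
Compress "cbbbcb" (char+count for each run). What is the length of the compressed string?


Input: cbbbcb
Runs:
  'c' x 1 => "c1"
  'b' x 3 => "b3"
  'c' x 1 => "c1"
  'b' x 1 => "b1"
Compressed: "c1b3c1b1"
Compressed length: 8

8


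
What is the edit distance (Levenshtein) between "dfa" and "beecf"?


Computing edit distance: "dfa" -> "beecf"
DP table:
           b    e    e    c    f
      0    1    2    3    4    5
  d   1    1    2    3    4    5
  f   2    2    2    3    4    4
  a   3    3    3    3    4    5
Edit distance = dp[3][5] = 5

5


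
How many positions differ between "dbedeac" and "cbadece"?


Comparing "dbedeac" and "cbadece" position by position:
  Position 0: 'd' vs 'c' => DIFFER
  Position 1: 'b' vs 'b' => same
  Position 2: 'e' vs 'a' => DIFFER
  Position 3: 'd' vs 'd' => same
  Position 4: 'e' vs 'e' => same
  Position 5: 'a' vs 'c' => DIFFER
  Position 6: 'c' vs 'e' => DIFFER
Positions that differ: 4

4


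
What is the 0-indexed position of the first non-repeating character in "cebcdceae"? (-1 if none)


Input: cebcdceae
Character frequencies:
  'a': 1
  'b': 1
  'c': 3
  'd': 1
  'e': 3
Scanning left to right for freq == 1:
  Position 0 ('c'): freq=3, skip
  Position 1 ('e'): freq=3, skip
  Position 2 ('b'): unique! => answer = 2

2


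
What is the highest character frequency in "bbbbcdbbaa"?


Input: bbbbcdbbaa
Character counts:
  'a': 2
  'b': 6
  'c': 1
  'd': 1
Maximum frequency: 6

6


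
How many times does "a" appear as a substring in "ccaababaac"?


Searching for "a" in "ccaababaac"
Scanning each position:
  Position 0: "c" => no
  Position 1: "c" => no
  Position 2: "a" => MATCH
  Position 3: "a" => MATCH
  Position 4: "b" => no
  Position 5: "a" => MATCH
  Position 6: "b" => no
  Position 7: "a" => MATCH
  Position 8: "a" => MATCH
  Position 9: "c" => no
Total occurrences: 5

5


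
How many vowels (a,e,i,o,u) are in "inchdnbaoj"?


Input: inchdnbaoj
Checking each character:
  'i' at position 0: vowel (running total: 1)
  'n' at position 1: consonant
  'c' at position 2: consonant
  'h' at position 3: consonant
  'd' at position 4: consonant
  'n' at position 5: consonant
  'b' at position 6: consonant
  'a' at position 7: vowel (running total: 2)
  'o' at position 8: vowel (running total: 3)
  'j' at position 9: consonant
Total vowels: 3

3


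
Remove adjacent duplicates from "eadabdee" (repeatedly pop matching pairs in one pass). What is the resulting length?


Input: eadabdee
Stack-based adjacent duplicate removal:
  Read 'e': push. Stack: e
  Read 'a': push. Stack: ea
  Read 'd': push. Stack: ead
  Read 'a': push. Stack: eada
  Read 'b': push. Stack: eadab
  Read 'd': push. Stack: eadabd
  Read 'e': push. Stack: eadabde
  Read 'e': matches stack top 'e' => pop. Stack: eadabd
Final stack: "eadabd" (length 6)

6
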